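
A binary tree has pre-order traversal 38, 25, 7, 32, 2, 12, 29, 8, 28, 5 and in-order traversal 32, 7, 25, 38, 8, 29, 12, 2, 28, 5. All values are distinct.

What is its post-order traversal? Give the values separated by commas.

The first element of pre-order is the root; it splits in-order into left and right subtrees.
Root 38: left subtree has 3 nodes {32, 7, 25}, right has 6 {8, 29, 12, 2, 28, 5}.
  Root 25: left subtree has 2 nodes {32, 7}, right has 0 { }.
    Root 7: left subtree has 1 node {32}, right has 0 { }.
  Root 2: left subtree has 3 nodes {8, 29, 12}, right has 2 {28, 5}.
    Root 12: left subtree has 2 nodes {8, 29}, right has 0 { }.
      Root 29: left subtree has 1 node {8}, right has 0 { }.
    Root 28: left subtree has 0 nodes { }, right has 1 {5}.

32, 7, 25, 8, 29, 12, 5, 28, 2, 38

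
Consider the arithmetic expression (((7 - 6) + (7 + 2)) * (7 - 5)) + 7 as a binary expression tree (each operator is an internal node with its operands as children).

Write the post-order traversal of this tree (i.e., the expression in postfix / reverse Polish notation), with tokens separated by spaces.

7 6 - 7 2 + + 7 5 - * 7 +

Post-order on an expression tree gives postfix notation: for each operator, emit left operand, right operand, then the operator.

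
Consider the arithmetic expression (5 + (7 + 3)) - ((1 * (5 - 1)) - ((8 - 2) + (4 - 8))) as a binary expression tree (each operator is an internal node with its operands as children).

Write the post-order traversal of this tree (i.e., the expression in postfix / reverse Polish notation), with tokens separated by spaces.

5 7 3 + + 1 5 1 - * 8 2 - 4 8 - + - -

Post-order on an expression tree gives postfix notation: for each operator, emit left operand, right operand, then the operator.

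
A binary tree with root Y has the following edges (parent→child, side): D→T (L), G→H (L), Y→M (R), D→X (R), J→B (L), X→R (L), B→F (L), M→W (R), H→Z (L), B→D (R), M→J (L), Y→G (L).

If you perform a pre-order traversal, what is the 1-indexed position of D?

9

Pre-order visits the node, then its left subtree, then its right subtree.
Visit Y.
At Y: go left to G.
  Visit G.
  At G: go left to H.
    Visit H.
    At H: go left to Z.
      Z is a leaf — visit Z.
    At H: no right child.
  At G: no right child.
At Y: go right to M.
  Visit M.
  At M: go left to J.
    Visit J.
    At J: go left to B.
      Visit B.
      At B: go left to F.
        F is a leaf — visit F.
      At B: go right to D.
        Visit D.
        At D: go left to T.
          T is a leaf — visit T.
        At D: go right to X.
          Visit X.
          At X: go left to R.
            R is a leaf — visit R.
          At X: no right child.
    At J: no right child.
  At M: go right to W.
    W is a leaf — visit W.
Full pre-order sequence: Y, G, H, Z, M, J, B, F, D, T, X, R, W.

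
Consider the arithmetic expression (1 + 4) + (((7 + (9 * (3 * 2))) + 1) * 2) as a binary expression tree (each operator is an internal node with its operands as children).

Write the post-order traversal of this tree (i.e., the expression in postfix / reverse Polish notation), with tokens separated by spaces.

1 4 + 7 9 3 2 * * + 1 + 2 * +

Post-order on an expression tree gives postfix notation: for each operator, emit left operand, right operand, then the operator.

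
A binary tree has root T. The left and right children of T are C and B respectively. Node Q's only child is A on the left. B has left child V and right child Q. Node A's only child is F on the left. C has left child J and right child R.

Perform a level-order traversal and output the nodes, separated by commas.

Level-order visits nodes level by level from the root, left to right within each level.
Level 0: T
Level 1: C, B
Level 2: J, R, V, Q
Level 3: A
Level 4: F

T, C, B, J, R, V, Q, A, F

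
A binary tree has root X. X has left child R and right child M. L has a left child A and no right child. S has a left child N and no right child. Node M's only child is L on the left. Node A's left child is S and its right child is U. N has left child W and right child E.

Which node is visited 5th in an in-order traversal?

In-order visits the left subtree, then the node, then the right subtree.
At X: go left to R.
  R is a leaf — visit R.
Visit X.
At X: go right to M.
  At M: go left to L.
    At L: go left to A.
      At A: go left to S.
        At S: go left to N.
          At N: go left to W.
            W is a leaf — visit W.
          Visit N.
          At N: go right to E.
            E is a leaf — visit E.
        Visit S.
        At S: no right child.
      Visit A.
      At A: go right to U.
        U is a leaf — visit U.
    Visit L.
    At L: no right child.
  Visit M.
  At M: no right child.
Full in-order sequence: R, X, W, N, E, S, A, U, L, M.

E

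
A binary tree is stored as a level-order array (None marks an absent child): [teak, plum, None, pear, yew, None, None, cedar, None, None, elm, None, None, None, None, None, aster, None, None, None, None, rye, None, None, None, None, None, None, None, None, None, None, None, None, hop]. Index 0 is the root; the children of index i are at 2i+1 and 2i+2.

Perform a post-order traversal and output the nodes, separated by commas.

hop, aster, cedar, pear, rye, elm, yew, plum, teak

Post-order visits the left subtree, then the right subtree, then the node.
At teak: go left to plum.
  At plum: go left to pear.
    At pear: go left to cedar.
      At cedar: no left child.
      At cedar: go right to aster.
        At aster: no left child.
        At aster: go right to hop.
          hop is a leaf — visit hop.
        Visit aster.
      Visit cedar.
    At pear: no right child.
    Visit pear.
  At plum: go right to yew.
    At yew: no left child.
    At yew: go right to elm.
      At elm: go left to rye.
        rye is a leaf — visit rye.
      At elm: no right child.
      Visit elm.
    Visit yew.
  Visit plum.
At teak: no right child.
Visit teak.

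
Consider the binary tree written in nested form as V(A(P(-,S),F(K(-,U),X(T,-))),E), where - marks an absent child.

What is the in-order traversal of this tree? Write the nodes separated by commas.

P, S, A, K, U, F, T, X, V, E

In-order visits the left subtree, then the node, then the right subtree.
At V: go left to A.
  At A: go left to P.
    At P: no left child.
    Visit P.
    At P: go right to S.
      S is a leaf — visit S.
  Visit A.
  At A: go right to F.
    At F: go left to K.
      At K: no left child.
      Visit K.
      At K: go right to U.
        U is a leaf — visit U.
    Visit F.
    At F: go right to X.
      At X: go left to T.
        T is a leaf — visit T.
      Visit X.
      At X: no right child.
Visit V.
At V: go right to E.
  E is a leaf — visit E.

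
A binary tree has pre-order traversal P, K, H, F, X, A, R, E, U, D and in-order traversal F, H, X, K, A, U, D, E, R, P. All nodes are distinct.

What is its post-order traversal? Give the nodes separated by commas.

F, X, H, D, U, E, R, A, K, P

The first element of pre-order is the root; it splits in-order into left and right subtrees.
Root P: left subtree has 9 nodes {F, H, X, K, A, U, D, E, R}, right has 0 { }.
  Root K: left subtree has 3 nodes {F, H, X}, right has 5 {A, U, D, E, R}.
    Root H: left subtree has 1 node {F}, right has 1 {X}.
    Root A: left subtree has 0 nodes { }, right has 4 {U, D, E, R}.
      Root R: left subtree has 3 nodes {U, D, E}, right has 0 { }.
        Root E: left subtree has 2 nodes {U, D}, right has 0 { }.
          Root U: left subtree has 0 nodes { }, right has 1 {D}.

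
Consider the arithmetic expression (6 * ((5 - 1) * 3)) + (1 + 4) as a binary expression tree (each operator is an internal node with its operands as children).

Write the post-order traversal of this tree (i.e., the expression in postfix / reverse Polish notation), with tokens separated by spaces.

6 5 1 - 3 * * 1 4 + +

Post-order on an expression tree gives postfix notation: for each operator, emit left operand, right operand, then the operator.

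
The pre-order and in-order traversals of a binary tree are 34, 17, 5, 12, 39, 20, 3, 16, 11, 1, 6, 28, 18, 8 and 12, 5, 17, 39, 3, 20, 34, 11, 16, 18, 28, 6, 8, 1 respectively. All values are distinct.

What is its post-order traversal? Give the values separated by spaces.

12 5 3 20 39 17 11 18 28 8 6 1 16 34

The first element of pre-order is the root; it splits in-order into left and right subtrees.
Root 34: left subtree has 6 nodes {12, 5, 17, 39, 3, 20}, right has 7 {11, 16, 18, 28, 6, 8, 1}.
  Root 17: left subtree has 2 nodes {12, 5}, right has 3 {39, 3, 20}.
    Root 5: left subtree has 1 node {12}, right has 0 { }.
    Root 39: left subtree has 0 nodes { }, right has 2 {3, 20}.
      Root 20: left subtree has 1 node {3}, right has 0 { }.
  Root 16: left subtree has 1 node {11}, right has 5 {18, 28, 6, 8, 1}.
    Root 1: left subtree has 4 nodes {18, 28, 6, 8}, right has 0 { }.
      Root 6: left subtree has 2 nodes {18, 28}, right has 1 {8}.
        Root 28: left subtree has 1 node {18}, right has 0 { }.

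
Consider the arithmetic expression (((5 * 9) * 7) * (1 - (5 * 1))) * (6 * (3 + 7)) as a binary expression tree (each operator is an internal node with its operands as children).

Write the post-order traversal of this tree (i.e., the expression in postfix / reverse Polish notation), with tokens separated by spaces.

Post-order on an expression tree gives postfix notation: for each operator, emit left operand, right operand, then the operator.

5 9 * 7 * 1 5 1 * - * 6 3 7 + * *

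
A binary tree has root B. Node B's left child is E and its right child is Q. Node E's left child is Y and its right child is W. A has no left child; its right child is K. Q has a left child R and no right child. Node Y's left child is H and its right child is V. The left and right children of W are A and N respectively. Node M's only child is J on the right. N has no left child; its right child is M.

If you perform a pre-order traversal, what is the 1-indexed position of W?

6

Pre-order visits the node, then its left subtree, then its right subtree.
Visit B.
At B: go left to E.
  Visit E.
  At E: go left to Y.
    Visit Y.
    At Y: go left to H.
      H is a leaf — visit H.
    At Y: go right to V.
      V is a leaf — visit V.
  At E: go right to W.
    Visit W.
    At W: go left to A.
      Visit A.
      At A: no left child.
      At A: go right to K.
        K is a leaf — visit K.
    At W: go right to N.
      Visit N.
      At N: no left child.
      At N: go right to M.
        Visit M.
        At M: no left child.
        At M: go right to J.
          J is a leaf — visit J.
At B: go right to Q.
  Visit Q.
  At Q: go left to R.
    R is a leaf — visit R.
  At Q: no right child.
Full pre-order sequence: B, E, Y, H, V, W, A, K, N, M, J, Q, R.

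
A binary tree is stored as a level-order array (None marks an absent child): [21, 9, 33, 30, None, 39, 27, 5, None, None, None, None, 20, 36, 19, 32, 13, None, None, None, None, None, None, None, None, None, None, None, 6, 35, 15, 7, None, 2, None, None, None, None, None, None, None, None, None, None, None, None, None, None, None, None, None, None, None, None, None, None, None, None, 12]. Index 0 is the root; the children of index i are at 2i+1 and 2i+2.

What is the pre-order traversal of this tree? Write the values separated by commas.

21, 9, 30, 5, 32, 7, 13, 2, 33, 39, 20, 27, 36, 6, 12, 19, 35, 15

Pre-order visits the node, then its left subtree, then its right subtree.
Visit 21.
At 21: go left to 9.
  Visit 9.
  At 9: go left to 30.
    Visit 30.
    At 30: go left to 5.
      Visit 5.
      At 5: go left to 32.
        Visit 32.
        At 32: go left to 7.
          7 is a leaf — visit 7.
        At 32: no right child.
      At 5: go right to 13.
        Visit 13.
        At 13: go left to 2.
          2 is a leaf — visit 2.
        At 13: no right child.
    At 30: no right child.
  At 9: no right child.
At 21: go right to 33.
  Visit 33.
  At 33: go left to 39.
    Visit 39.
    At 39: no left child.
    At 39: go right to 20.
      20 is a leaf — visit 20.
  At 33: go right to 27.
    Visit 27.
    At 27: go left to 36.
      Visit 36.
      At 36: no left child.
      At 36: go right to 6.
        Visit 6.
        At 6: no left child.
        At 6: go right to 12.
          12 is a leaf — visit 12.
    At 27: go right to 19.
      Visit 19.
      At 19: go left to 35.
        35 is a leaf — visit 35.
      At 19: go right to 15.
        15 is a leaf — visit 15.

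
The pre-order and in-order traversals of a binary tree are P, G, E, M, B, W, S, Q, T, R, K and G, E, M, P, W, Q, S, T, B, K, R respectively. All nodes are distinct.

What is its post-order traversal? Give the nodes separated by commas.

M, E, G, Q, T, S, W, K, R, B, P

The first element of pre-order is the root; it splits in-order into left and right subtrees.
Root P: left subtree has 3 nodes {G, E, M}, right has 7 {W, Q, S, T, B, K, R}.
  Root G: left subtree has 0 nodes { }, right has 2 {E, M}.
    Root E: left subtree has 0 nodes { }, right has 1 {M}.
  Root B: left subtree has 4 nodes {W, Q, S, T}, right has 2 {K, R}.
    Root W: left subtree has 0 nodes { }, right has 3 {Q, S, T}.
      Root S: left subtree has 1 node {Q}, right has 1 {T}.
    Root R: left subtree has 1 node {K}, right has 0 { }.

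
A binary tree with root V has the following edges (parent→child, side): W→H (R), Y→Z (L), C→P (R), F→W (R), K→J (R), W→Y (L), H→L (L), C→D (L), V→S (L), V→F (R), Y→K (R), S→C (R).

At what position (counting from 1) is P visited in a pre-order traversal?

5

Pre-order visits the node, then its left subtree, then its right subtree.
Visit V.
At V: go left to S.
  Visit S.
  At S: no left child.
  At S: go right to C.
    Visit C.
    At C: go left to D.
      D is a leaf — visit D.
    At C: go right to P.
      P is a leaf — visit P.
At V: go right to F.
  Visit F.
  At F: no left child.
  At F: go right to W.
    Visit W.
    At W: go left to Y.
      Visit Y.
      At Y: go left to Z.
        Z is a leaf — visit Z.
      At Y: go right to K.
        Visit K.
        At K: no left child.
        At K: go right to J.
          J is a leaf — visit J.
    At W: go right to H.
      Visit H.
      At H: go left to L.
        L is a leaf — visit L.
      At H: no right child.
Full pre-order sequence: V, S, C, D, P, F, W, Y, Z, K, J, H, L.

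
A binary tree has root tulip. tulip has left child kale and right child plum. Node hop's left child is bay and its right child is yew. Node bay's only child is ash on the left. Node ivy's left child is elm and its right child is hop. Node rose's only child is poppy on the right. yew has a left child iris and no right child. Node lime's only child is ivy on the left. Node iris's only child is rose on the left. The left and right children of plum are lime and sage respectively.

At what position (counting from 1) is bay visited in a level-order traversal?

Level-order visits nodes level by level from the root, left to right within each level.
Level 0: tulip
Level 1: kale, plum
Level 2: lime, sage
Level 3: ivy
Level 4: elm, hop
Level 5: bay, yew
Level 6: ash, iris
Level 7: rose
Level 8: poppy
Full level-order sequence: tulip, kale, plum, lime, sage, ivy, elm, hop, bay, yew, ash, iris, rose, poppy.

9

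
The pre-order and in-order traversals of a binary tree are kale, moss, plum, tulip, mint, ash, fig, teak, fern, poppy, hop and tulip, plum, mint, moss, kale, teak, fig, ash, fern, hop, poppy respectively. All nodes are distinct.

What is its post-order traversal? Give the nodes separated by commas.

tulip, mint, plum, moss, teak, fig, hop, poppy, fern, ash, kale

The first element of pre-order is the root; it splits in-order into left and right subtrees.
Root kale: left subtree has 4 nodes {tulip, plum, mint, moss}, right has 6 {teak, fig, ash, fern, hop, poppy}.
  Root moss: left subtree has 3 nodes {tulip, plum, mint}, right has 0 { }.
    Root plum: left subtree has 1 node {tulip}, right has 1 {mint}.
  Root ash: left subtree has 2 nodes {teak, fig}, right has 3 {fern, hop, poppy}.
    Root fig: left subtree has 1 node {teak}, right has 0 { }.
    Root fern: left subtree has 0 nodes { }, right has 2 {hop, poppy}.
      Root poppy: left subtree has 1 node {hop}, right has 0 { }.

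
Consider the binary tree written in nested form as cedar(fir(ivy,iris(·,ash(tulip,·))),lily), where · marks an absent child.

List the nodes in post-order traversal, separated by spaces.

Post-order visits the left subtree, then the right subtree, then the node.
At cedar: go left to fir.
  At fir: go left to ivy.
    ivy is a leaf — visit ivy.
  At fir: go right to iris.
    At iris: no left child.
    At iris: go right to ash.
      At ash: go left to tulip.
        tulip is a leaf — visit tulip.
      At ash: no right child.
      Visit ash.
    Visit iris.
  Visit fir.
At cedar: go right to lily.
  lily is a leaf — visit lily.
Visit cedar.

ivy tulip ash iris fir lily cedar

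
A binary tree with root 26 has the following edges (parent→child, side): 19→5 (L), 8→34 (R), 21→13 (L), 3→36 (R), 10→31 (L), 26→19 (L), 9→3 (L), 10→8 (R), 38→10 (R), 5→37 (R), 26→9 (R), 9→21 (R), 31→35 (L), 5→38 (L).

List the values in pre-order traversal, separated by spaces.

26 19 5 38 10 31 35 8 34 37 9 3 36 21 13

Pre-order visits the node, then its left subtree, then its right subtree.
Visit 26.
At 26: go left to 19.
  Visit 19.
  At 19: go left to 5.
    Visit 5.
    At 5: go left to 38.
      Visit 38.
      At 38: no left child.
      At 38: go right to 10.
        Visit 10.
        At 10: go left to 31.
          Visit 31.
          At 31: go left to 35.
            35 is a leaf — visit 35.
          At 31: no right child.
        At 10: go right to 8.
          Visit 8.
          At 8: no left child.
          At 8: go right to 34.
            34 is a leaf — visit 34.
    At 5: go right to 37.
      37 is a leaf — visit 37.
  At 19: no right child.
At 26: go right to 9.
  Visit 9.
  At 9: go left to 3.
    Visit 3.
    At 3: no left child.
    At 3: go right to 36.
      36 is a leaf — visit 36.
  At 9: go right to 21.
    Visit 21.
    At 21: go left to 13.
      13 is a leaf — visit 13.
    At 21: no right child.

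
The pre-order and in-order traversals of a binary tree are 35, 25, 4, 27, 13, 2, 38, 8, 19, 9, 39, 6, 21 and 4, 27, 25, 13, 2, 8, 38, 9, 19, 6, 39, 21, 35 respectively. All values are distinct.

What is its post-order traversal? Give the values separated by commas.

27, 4, 8, 9, 6, 21, 39, 19, 38, 2, 13, 25, 35

The first element of pre-order is the root; it splits in-order into left and right subtrees.
Root 35: left subtree has 12 nodes {4, 27, 25, 13, 2, 8, 38, 9, 19, 6, 39, 21}, right has 0 { }.
  Root 25: left subtree has 2 nodes {4, 27}, right has 9 {13, 2, 8, 38, 9, 19, 6, 39, 21}.
    Root 4: left subtree has 0 nodes { }, right has 1 {27}.
    Root 13: left subtree has 0 nodes { }, right has 8 {2, 8, 38, 9, 19, 6, 39, 21}.
      Root 2: left subtree has 0 nodes { }, right has 7 {8, 38, 9, 19, 6, 39, 21}.
        Root 38: left subtree has 1 node {8}, right has 5 {9, 19, 6, 39, 21}.
          Root 19: left subtree has 1 node {9}, right has 3 {6, 39, 21}.
            Root 39: left subtree has 1 node {6}, right has 1 {21}.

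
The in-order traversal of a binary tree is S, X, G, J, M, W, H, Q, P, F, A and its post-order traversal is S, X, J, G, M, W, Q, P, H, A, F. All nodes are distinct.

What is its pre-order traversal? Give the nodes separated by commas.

F, H, W, M, G, X, S, J, P, Q, A

The last element of post-order is the root; it splits in-order into left and right subtrees.
Root F: left subtree has 9 nodes {S, X, G, J, M, W, H, Q, P}, right has 1 {A}.
  Root H: left subtree has 6 nodes {S, X, G, J, M, W}, right has 2 {Q, P}.
    Root W: left subtree has 5 nodes {S, X, G, J, M}, right has 0 { }.
      Root M: left subtree has 4 nodes {S, X, G, J}, right has 0 { }.
        Root G: left subtree has 2 nodes {S, X}, right has 1 {J}.
          Root X: left subtree has 1 node {S}, right has 0 { }.
    Root P: left subtree has 1 node {Q}, right has 0 { }.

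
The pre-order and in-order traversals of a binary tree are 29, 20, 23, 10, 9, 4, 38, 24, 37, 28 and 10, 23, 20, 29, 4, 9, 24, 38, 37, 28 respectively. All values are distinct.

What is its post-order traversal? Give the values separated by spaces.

10 23 20 4 24 28 37 38 9 29

The first element of pre-order is the root; it splits in-order into left and right subtrees.
Root 29: left subtree has 3 nodes {10, 23, 20}, right has 6 {4, 9, 24, 38, 37, 28}.
  Root 20: left subtree has 2 nodes {10, 23}, right has 0 { }.
    Root 23: left subtree has 1 node {10}, right has 0 { }.
  Root 9: left subtree has 1 node {4}, right has 4 {24, 38, 37, 28}.
    Root 38: left subtree has 1 node {24}, right has 2 {37, 28}.
      Root 37: left subtree has 0 nodes { }, right has 1 {28}.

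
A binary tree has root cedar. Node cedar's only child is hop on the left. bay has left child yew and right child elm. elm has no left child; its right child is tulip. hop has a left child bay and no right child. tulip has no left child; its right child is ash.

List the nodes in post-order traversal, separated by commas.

yew, ash, tulip, elm, bay, hop, cedar

Post-order visits the left subtree, then the right subtree, then the node.
At cedar: go left to hop.
  At hop: go left to bay.
    At bay: go left to yew.
      yew is a leaf — visit yew.
    At bay: go right to elm.
      At elm: no left child.
      At elm: go right to tulip.
        At tulip: no left child.
        At tulip: go right to ash.
          ash is a leaf — visit ash.
        Visit tulip.
      Visit elm.
    Visit bay.
  At hop: no right child.
  Visit hop.
At cedar: no right child.
Visit cedar.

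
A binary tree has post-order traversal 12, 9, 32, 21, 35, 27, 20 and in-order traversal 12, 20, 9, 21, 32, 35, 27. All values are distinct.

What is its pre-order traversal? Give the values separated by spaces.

The last element of post-order is the root; it splits in-order into left and right subtrees.
Root 20: left subtree has 1 node {12}, right has 5 {9, 21, 32, 35, 27}.
  Root 27: left subtree has 4 nodes {9, 21, 32, 35}, right has 0 { }.
    Root 35: left subtree has 3 nodes {9, 21, 32}, right has 0 { }.
      Root 21: left subtree has 1 node {9}, right has 1 {32}.

20 12 27 35 21 9 32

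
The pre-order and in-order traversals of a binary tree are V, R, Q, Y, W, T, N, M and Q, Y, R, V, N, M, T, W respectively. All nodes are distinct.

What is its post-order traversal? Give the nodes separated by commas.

Y, Q, R, M, N, T, W, V

The first element of pre-order is the root; it splits in-order into left and right subtrees.
Root V: left subtree has 3 nodes {Q, Y, R}, right has 4 {N, M, T, W}.
  Root R: left subtree has 2 nodes {Q, Y}, right has 0 { }.
    Root Q: left subtree has 0 nodes { }, right has 1 {Y}.
  Root W: left subtree has 3 nodes {N, M, T}, right has 0 { }.
    Root T: left subtree has 2 nodes {N, M}, right has 0 { }.
      Root N: left subtree has 0 nodes { }, right has 1 {M}.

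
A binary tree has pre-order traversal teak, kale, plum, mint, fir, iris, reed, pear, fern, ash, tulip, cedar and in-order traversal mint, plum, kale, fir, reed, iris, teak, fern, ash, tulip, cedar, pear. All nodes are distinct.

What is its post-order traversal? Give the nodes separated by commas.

The first element of pre-order is the root; it splits in-order into left and right subtrees.
Root teak: left subtree has 6 nodes {mint, plum, kale, fir, reed, iris}, right has 5 {fern, ash, tulip, cedar, pear}.
  Root kale: left subtree has 2 nodes {mint, plum}, right has 3 {fir, reed, iris}.
    Root plum: left subtree has 1 node {mint}, right has 0 { }.
    Root fir: left subtree has 0 nodes { }, right has 2 {reed, iris}.
      Root iris: left subtree has 1 node {reed}, right has 0 { }.
  Root pear: left subtree has 4 nodes {fern, ash, tulip, cedar}, right has 0 { }.
    Root fern: left subtree has 0 nodes { }, right has 3 {ash, tulip, cedar}.
      Root ash: left subtree has 0 nodes { }, right has 2 {tulip, cedar}.
        Root tulip: left subtree has 0 nodes { }, right has 1 {cedar}.

mint, plum, reed, iris, fir, kale, cedar, tulip, ash, fern, pear, teak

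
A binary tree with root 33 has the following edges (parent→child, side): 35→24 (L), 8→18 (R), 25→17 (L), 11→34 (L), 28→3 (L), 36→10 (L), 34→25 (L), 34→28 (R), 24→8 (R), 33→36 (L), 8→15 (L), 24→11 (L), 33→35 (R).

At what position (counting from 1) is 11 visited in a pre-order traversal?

Pre-order visits the node, then its left subtree, then its right subtree.
Visit 33.
At 33: go left to 36.
  Visit 36.
  At 36: go left to 10.
    10 is a leaf — visit 10.
  At 36: no right child.
At 33: go right to 35.
  Visit 35.
  At 35: go left to 24.
    Visit 24.
    At 24: go left to 11.
      Visit 11.
      At 11: go left to 34.
        Visit 34.
        At 34: go left to 25.
          Visit 25.
          At 25: go left to 17.
            17 is a leaf — visit 17.
          At 25: no right child.
        At 34: go right to 28.
          Visit 28.
          At 28: go left to 3.
            3 is a leaf — visit 3.
          At 28: no right child.
      At 11: no right child.
    At 24: go right to 8.
      Visit 8.
      At 8: go left to 15.
        15 is a leaf — visit 15.
      At 8: go right to 18.
        18 is a leaf — visit 18.
  At 35: no right child.
Full pre-order sequence: 33, 36, 10, 35, 24, 11, 34, 25, 17, 28, 3, 8, 15, 18.

6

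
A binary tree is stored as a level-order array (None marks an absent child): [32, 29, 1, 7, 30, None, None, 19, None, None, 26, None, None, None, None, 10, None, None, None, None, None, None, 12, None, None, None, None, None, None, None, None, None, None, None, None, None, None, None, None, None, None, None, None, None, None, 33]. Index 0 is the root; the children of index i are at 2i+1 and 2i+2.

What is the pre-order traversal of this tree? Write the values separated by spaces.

Pre-order visits the node, then its left subtree, then its right subtree.
Visit 32.
At 32: go left to 29.
  Visit 29.
  At 29: go left to 7.
    Visit 7.
    At 7: go left to 19.
      Visit 19.
      At 19: go left to 10.
        10 is a leaf — visit 10.
      At 19: no right child.
    At 7: no right child.
  At 29: go right to 30.
    Visit 30.
    At 30: no left child.
    At 30: go right to 26.
      Visit 26.
      At 26: no left child.
      At 26: go right to 12.
        Visit 12.
        At 12: go left to 33.
          33 is a leaf — visit 33.
        At 12: no right child.
At 32: go right to 1.
  1 is a leaf — visit 1.

32 29 7 19 10 30 26 12 33 1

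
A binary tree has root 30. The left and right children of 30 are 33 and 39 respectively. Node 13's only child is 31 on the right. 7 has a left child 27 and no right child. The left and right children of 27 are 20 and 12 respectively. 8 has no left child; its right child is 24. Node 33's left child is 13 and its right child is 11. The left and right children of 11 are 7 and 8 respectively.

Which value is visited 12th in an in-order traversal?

39

In-order visits the left subtree, then the node, then the right subtree.
At 30: go left to 33.
  At 33: go left to 13.
    At 13: no left child.
    Visit 13.
    At 13: go right to 31.
      31 is a leaf — visit 31.
  Visit 33.
  At 33: go right to 11.
    At 11: go left to 7.
      At 7: go left to 27.
        At 27: go left to 20.
          20 is a leaf — visit 20.
        Visit 27.
        At 27: go right to 12.
          12 is a leaf — visit 12.
      Visit 7.
      At 7: no right child.
    Visit 11.
    At 11: go right to 8.
      At 8: no left child.
      Visit 8.
      At 8: go right to 24.
        24 is a leaf — visit 24.
Visit 30.
At 30: go right to 39.
  39 is a leaf — visit 39.
Full in-order sequence: 13, 31, 33, 20, 27, 12, 7, 11, 8, 24, 30, 39.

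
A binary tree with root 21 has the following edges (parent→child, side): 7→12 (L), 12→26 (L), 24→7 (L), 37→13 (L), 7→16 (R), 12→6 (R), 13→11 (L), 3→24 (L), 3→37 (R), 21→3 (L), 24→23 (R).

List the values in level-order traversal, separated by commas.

Level-order visits nodes level by level from the root, left to right within each level.
Level 0: 21
Level 1: 3
Level 2: 24, 37
Level 3: 7, 23, 13
Level 4: 12, 16, 11
Level 5: 26, 6

21, 3, 24, 37, 7, 23, 13, 12, 16, 11, 26, 6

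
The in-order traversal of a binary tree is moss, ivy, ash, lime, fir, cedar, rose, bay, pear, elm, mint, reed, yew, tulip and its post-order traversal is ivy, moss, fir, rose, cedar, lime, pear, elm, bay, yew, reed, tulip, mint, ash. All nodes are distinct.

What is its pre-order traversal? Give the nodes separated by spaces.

The last element of post-order is the root; it splits in-order into left and right subtrees.
Root ash: left subtree has 2 nodes {moss, ivy}, right has 11 {lime, fir, cedar, rose, bay, pear, elm, mint, reed, yew, tulip}.
  Root moss: left subtree has 0 nodes { }, right has 1 {ivy}.
  Root mint: left subtree has 7 nodes {lime, fir, cedar, rose, bay, pear, elm}, right has 3 {reed, yew, tulip}.
    Root bay: left subtree has 4 nodes {lime, fir, cedar, rose}, right has 2 {pear, elm}.
      Root lime: left subtree has 0 nodes { }, right has 3 {fir, cedar, rose}.
        Root cedar: left subtree has 1 node {fir}, right has 1 {rose}.
      Root elm: left subtree has 1 node {pear}, right has 0 { }.
    Root tulip: left subtree has 2 nodes {reed, yew}, right has 0 { }.
      Root reed: left subtree has 0 nodes { }, right has 1 {yew}.

ash moss ivy mint bay lime cedar fir rose elm pear tulip reed yew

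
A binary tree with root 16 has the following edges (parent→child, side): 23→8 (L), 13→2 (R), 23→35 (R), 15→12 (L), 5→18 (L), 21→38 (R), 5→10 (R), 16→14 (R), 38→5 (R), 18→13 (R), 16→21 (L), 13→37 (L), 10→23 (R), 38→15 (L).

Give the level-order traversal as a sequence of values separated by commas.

16, 21, 14, 38, 15, 5, 12, 18, 10, 13, 23, 37, 2, 8, 35

Level-order visits nodes level by level from the root, left to right within each level.
Level 0: 16
Level 1: 21, 14
Level 2: 38
Level 3: 15, 5
Level 4: 12, 18, 10
Level 5: 13, 23
Level 6: 37, 2, 8, 35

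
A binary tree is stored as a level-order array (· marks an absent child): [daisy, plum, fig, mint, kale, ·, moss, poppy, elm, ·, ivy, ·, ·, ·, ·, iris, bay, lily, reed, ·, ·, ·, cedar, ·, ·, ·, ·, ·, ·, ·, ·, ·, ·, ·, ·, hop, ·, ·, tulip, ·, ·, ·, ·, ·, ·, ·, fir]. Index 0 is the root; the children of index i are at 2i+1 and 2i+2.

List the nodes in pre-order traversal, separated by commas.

Pre-order visits the node, then its left subtree, then its right subtree.
Visit daisy.
At daisy: go left to plum.
  Visit plum.
  At plum: go left to mint.
    Visit mint.
    At mint: go left to poppy.
      Visit poppy.
      At poppy: go left to iris.
        iris is a leaf — visit iris.
      At poppy: go right to bay.
        bay is a leaf — visit bay.
    At mint: go right to elm.
      Visit elm.
      At elm: go left to lily.
        Visit lily.
        At lily: go left to hop.
          hop is a leaf — visit hop.
        At lily: no right child.
      At elm: go right to reed.
        Visit reed.
        At reed: no left child.
        At reed: go right to tulip.
          tulip is a leaf — visit tulip.
  At plum: go right to kale.
    Visit kale.
    At kale: no left child.
    At kale: go right to ivy.
      Visit ivy.
      At ivy: no left child.
      At ivy: go right to cedar.
        Visit cedar.
        At cedar: no left child.
        At cedar: go right to fir.
          fir is a leaf — visit fir.
At daisy: go right to fig.
  Visit fig.
  At fig: no left child.
  At fig: go right to moss.
    moss is a leaf — visit moss.

daisy, plum, mint, poppy, iris, bay, elm, lily, hop, reed, tulip, kale, ivy, cedar, fir, fig, moss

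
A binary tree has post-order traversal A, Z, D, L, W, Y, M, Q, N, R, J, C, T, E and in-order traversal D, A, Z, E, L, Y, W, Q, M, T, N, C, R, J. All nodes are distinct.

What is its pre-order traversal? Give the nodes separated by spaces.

The last element of post-order is the root; it splits in-order into left and right subtrees.
Root E: left subtree has 3 nodes {D, A, Z}, right has 10 {L, Y, W, Q, M, T, N, C, R, J}.
  Root D: left subtree has 0 nodes { }, right has 2 {A, Z}.
    Root Z: left subtree has 1 node {A}, right has 0 { }.
  Root T: left subtree has 5 nodes {L, Y, W, Q, M}, right has 4 {N, C, R, J}.
    Root Q: left subtree has 3 nodes {L, Y, W}, right has 1 {M}.
      Root Y: left subtree has 1 node {L}, right has 1 {W}.
    Root C: left subtree has 1 node {N}, right has 2 {R, J}.
      Root J: left subtree has 1 node {R}, right has 0 { }.

E D Z A T Q Y L W M C N J R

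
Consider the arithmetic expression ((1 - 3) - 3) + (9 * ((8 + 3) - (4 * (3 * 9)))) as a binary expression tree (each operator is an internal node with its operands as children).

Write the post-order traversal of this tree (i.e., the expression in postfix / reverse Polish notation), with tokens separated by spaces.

1 3 - 3 - 9 8 3 + 4 3 9 * * - * +

Post-order on an expression tree gives postfix notation: for each operator, emit left operand, right operand, then the operator.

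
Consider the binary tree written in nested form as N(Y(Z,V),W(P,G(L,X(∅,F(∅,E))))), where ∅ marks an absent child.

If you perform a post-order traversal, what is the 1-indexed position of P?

Post-order visits the left subtree, then the right subtree, then the node.
At N: go left to Y.
  At Y: go left to Z.
    Z is a leaf — visit Z.
  At Y: go right to V.
    V is a leaf — visit V.
  Visit Y.
At N: go right to W.
  At W: go left to P.
    P is a leaf — visit P.
  At W: go right to G.
    At G: go left to L.
      L is a leaf — visit L.
    At G: go right to X.
      At X: no left child.
      At X: go right to F.
        At F: no left child.
        At F: go right to E.
          E is a leaf — visit E.
        Visit F.
      Visit X.
    Visit G.
  Visit W.
Visit N.
Full post-order sequence: Z, V, Y, P, L, E, F, X, G, W, N.

4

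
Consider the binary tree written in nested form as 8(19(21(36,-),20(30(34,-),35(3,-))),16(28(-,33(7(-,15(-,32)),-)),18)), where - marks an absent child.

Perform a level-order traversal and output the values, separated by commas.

Level-order visits nodes level by level from the root, left to right within each level.
Level 0: 8
Level 1: 19, 16
Level 2: 21, 20, 28, 18
Level 3: 36, 30, 35, 33
Level 4: 34, 3, 7
Level 5: 15
Level 6: 32

8, 19, 16, 21, 20, 28, 18, 36, 30, 35, 33, 34, 3, 7, 15, 32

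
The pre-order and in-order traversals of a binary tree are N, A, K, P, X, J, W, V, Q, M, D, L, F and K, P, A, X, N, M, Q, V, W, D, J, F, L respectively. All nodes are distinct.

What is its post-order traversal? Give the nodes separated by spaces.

P K X A M Q V D W F L J N

The first element of pre-order is the root; it splits in-order into left and right subtrees.
Root N: left subtree has 4 nodes {K, P, A, X}, right has 8 {M, Q, V, W, D, J, F, L}.
  Root A: left subtree has 2 nodes {K, P}, right has 1 {X}.
    Root K: left subtree has 0 nodes { }, right has 1 {P}.
  Root J: left subtree has 5 nodes {M, Q, V, W, D}, right has 2 {F, L}.
    Root W: left subtree has 3 nodes {M, Q, V}, right has 1 {D}.
      Root V: left subtree has 2 nodes {M, Q}, right has 0 { }.
        Root Q: left subtree has 1 node {M}, right has 0 { }.
    Root L: left subtree has 1 node {F}, right has 0 { }.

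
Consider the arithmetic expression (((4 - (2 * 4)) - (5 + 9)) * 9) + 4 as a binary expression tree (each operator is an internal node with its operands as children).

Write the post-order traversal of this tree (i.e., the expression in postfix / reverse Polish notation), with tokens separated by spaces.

Post-order on an expression tree gives postfix notation: for each operator, emit left operand, right operand, then the operator.

4 2 4 * - 5 9 + - 9 * 4 +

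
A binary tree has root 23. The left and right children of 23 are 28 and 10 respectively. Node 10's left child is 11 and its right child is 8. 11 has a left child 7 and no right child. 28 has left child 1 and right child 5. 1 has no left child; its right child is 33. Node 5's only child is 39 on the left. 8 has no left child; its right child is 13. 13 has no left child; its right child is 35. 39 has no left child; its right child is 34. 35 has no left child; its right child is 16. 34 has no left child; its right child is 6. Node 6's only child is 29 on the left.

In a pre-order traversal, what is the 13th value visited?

8

Pre-order visits the node, then its left subtree, then its right subtree.
Visit 23.
At 23: go left to 28.
  Visit 28.
  At 28: go left to 1.
    Visit 1.
    At 1: no left child.
    At 1: go right to 33.
      33 is a leaf — visit 33.
  At 28: go right to 5.
    Visit 5.
    At 5: go left to 39.
      Visit 39.
      At 39: no left child.
      At 39: go right to 34.
        Visit 34.
        At 34: no left child.
        At 34: go right to 6.
          Visit 6.
          At 6: go left to 29.
            29 is a leaf — visit 29.
          At 6: no right child.
    At 5: no right child.
At 23: go right to 10.
  Visit 10.
  At 10: go left to 11.
    Visit 11.
    At 11: go left to 7.
      7 is a leaf — visit 7.
    At 11: no right child.
  At 10: go right to 8.
    Visit 8.
    At 8: no left child.
    At 8: go right to 13.
      Visit 13.
      At 13: no left child.
      At 13: go right to 35.
        Visit 35.
        At 35: no left child.
        At 35: go right to 16.
          16 is a leaf — visit 16.
Full pre-order sequence: 23, 28, 1, 33, 5, 39, 34, 6, 29, 10, 11, 7, 8, 13, 35, 16.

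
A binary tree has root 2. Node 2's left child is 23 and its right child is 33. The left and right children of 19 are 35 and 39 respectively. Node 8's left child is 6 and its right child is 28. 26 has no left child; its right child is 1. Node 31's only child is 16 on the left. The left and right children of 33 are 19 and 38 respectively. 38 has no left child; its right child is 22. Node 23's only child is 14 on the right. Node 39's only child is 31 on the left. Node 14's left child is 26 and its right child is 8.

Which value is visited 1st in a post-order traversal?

Post-order visits the left subtree, then the right subtree, then the node.
At 2: go left to 23.
  At 23: no left child.
  At 23: go right to 14.
    At 14: go left to 26.
      At 26: no left child.
      At 26: go right to 1.
        1 is a leaf — visit 1.
      Visit 26.
    At 14: go right to 8.
      At 8: go left to 6.
        6 is a leaf — visit 6.
      At 8: go right to 28.
        28 is a leaf — visit 28.
      Visit 8.
    Visit 14.
  Visit 23.
At 2: go right to 33.
  At 33: go left to 19.
    At 19: go left to 35.
      35 is a leaf — visit 35.
    At 19: go right to 39.
      At 39: go left to 31.
        At 31: go left to 16.
          16 is a leaf — visit 16.
        At 31: no right child.
        Visit 31.
      At 39: no right child.
      Visit 39.
    Visit 19.
  At 33: go right to 38.
    At 38: no left child.
    At 38: go right to 22.
      22 is a leaf — visit 22.
    Visit 38.
  Visit 33.
Visit 2.
Full post-order sequence: 1, 26, 6, 28, 8, 14, 23, 35, 16, 31, 39, 19, 22, 38, 33, 2.

1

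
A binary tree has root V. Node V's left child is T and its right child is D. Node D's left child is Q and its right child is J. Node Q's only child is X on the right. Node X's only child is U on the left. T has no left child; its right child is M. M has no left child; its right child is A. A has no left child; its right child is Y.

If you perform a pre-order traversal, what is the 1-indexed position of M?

Pre-order visits the node, then its left subtree, then its right subtree.
Visit V.
At V: go left to T.
  Visit T.
  At T: no left child.
  At T: go right to M.
    Visit M.
    At M: no left child.
    At M: go right to A.
      Visit A.
      At A: no left child.
      At A: go right to Y.
        Y is a leaf — visit Y.
At V: go right to D.
  Visit D.
  At D: go left to Q.
    Visit Q.
    At Q: no left child.
    At Q: go right to X.
      Visit X.
      At X: go left to U.
        U is a leaf — visit U.
      At X: no right child.
  At D: go right to J.
    J is a leaf — visit J.
Full pre-order sequence: V, T, M, A, Y, D, Q, X, U, J.

3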